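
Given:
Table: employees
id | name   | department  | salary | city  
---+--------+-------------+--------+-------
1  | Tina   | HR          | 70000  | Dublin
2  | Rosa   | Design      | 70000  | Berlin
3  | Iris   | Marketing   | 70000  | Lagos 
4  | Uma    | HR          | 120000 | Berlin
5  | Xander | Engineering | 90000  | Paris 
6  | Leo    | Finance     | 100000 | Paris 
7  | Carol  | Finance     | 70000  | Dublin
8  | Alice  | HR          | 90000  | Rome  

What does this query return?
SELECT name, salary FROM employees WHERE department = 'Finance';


Filtering: department = 'Finance'
Matching rows: 2

2 rows:
Leo, 100000
Carol, 70000


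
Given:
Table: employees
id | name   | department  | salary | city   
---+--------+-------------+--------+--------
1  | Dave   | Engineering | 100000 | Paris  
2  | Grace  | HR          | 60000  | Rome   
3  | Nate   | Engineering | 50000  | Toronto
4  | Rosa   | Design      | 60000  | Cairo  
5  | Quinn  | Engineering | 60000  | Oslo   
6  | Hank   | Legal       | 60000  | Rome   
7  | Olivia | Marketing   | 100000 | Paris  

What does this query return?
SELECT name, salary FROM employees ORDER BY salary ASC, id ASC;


Sorting by salary ASC, then id ASC for ties

7 rows:
Nate, 50000
Grace, 60000
Rosa, 60000
Quinn, 60000
Hank, 60000
Dave, 100000
Olivia, 100000


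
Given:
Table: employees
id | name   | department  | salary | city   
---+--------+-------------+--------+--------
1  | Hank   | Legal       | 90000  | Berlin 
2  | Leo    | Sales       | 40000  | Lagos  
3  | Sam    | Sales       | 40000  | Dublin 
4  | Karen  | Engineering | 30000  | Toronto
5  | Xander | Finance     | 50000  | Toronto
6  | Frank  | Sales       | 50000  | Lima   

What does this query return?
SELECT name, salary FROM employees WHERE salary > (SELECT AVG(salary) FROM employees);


Subquery: AVG(salary) = 50000.0
Filtering: salary > 50000.0
  Hank (90000) -> MATCH


1 rows:
Hank, 90000


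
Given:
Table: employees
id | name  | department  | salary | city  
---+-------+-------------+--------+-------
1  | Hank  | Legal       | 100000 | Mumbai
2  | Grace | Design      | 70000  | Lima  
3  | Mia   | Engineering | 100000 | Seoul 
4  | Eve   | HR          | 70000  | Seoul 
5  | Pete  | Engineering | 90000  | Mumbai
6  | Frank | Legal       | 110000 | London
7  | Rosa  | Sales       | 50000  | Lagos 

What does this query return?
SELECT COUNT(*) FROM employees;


COUNT(*) counts all rows

7


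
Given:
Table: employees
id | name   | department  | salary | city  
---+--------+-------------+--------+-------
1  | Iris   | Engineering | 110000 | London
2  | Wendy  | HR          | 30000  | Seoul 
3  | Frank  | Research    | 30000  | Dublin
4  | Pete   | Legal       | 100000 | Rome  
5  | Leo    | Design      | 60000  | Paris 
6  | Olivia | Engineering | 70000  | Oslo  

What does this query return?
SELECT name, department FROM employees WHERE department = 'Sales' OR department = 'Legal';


Filtering: department = 'Sales' OR 'Legal'
Matching: 1 rows

1 rows:
Pete, Legal


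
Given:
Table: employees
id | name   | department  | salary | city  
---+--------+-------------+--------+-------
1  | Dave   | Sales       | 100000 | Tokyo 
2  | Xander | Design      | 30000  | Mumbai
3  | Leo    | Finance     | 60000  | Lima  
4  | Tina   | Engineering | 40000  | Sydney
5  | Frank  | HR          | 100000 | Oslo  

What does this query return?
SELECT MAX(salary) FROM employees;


Salaries: 100000, 30000, 60000, 40000, 100000
MAX = 100000

100000


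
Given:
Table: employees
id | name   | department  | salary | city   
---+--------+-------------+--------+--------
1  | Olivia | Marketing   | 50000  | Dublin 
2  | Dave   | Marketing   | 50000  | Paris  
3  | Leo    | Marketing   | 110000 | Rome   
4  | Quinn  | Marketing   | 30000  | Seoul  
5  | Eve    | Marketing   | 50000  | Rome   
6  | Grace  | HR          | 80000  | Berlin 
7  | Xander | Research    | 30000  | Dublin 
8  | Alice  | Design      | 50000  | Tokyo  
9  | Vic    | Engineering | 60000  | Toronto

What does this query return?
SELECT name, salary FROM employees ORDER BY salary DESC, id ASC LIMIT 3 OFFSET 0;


Sort by salary DESC (id ASC tiebreak), then skip 0 and take 3
Rows 1 through 3

3 rows:
Leo, 110000
Grace, 80000
Vic, 60000


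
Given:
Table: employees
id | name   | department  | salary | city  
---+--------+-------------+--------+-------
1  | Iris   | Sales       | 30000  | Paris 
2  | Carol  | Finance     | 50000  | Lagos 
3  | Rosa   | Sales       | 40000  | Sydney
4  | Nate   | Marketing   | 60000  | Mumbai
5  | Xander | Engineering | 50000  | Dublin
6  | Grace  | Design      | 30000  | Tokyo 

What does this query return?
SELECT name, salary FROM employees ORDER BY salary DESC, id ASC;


Sorting by salary DESC, then id ASC for ties

6 rows:
Nate, 60000
Carol, 50000
Xander, 50000
Rosa, 40000
Iris, 30000
Grace, 30000


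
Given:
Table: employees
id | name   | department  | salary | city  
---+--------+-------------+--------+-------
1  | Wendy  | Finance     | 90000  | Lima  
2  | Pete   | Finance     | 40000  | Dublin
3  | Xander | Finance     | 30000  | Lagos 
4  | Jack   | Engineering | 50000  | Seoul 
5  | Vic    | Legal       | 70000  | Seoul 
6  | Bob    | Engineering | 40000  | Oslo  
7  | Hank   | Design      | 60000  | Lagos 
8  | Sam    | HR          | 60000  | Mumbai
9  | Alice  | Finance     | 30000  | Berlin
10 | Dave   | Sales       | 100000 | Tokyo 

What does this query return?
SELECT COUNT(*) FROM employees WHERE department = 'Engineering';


Counting rows where department = 'Engineering'
  Jack -> MATCH
  Bob -> MATCH


2


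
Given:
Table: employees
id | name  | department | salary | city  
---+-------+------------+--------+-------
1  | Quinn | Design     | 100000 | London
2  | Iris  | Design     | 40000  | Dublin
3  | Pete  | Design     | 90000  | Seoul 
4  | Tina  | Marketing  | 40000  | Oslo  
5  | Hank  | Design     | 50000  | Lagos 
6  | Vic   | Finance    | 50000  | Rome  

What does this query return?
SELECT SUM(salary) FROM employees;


SUM(salary) = 100000 + 40000 + 90000 + 40000 + 50000 + 50000 = 370000

370000


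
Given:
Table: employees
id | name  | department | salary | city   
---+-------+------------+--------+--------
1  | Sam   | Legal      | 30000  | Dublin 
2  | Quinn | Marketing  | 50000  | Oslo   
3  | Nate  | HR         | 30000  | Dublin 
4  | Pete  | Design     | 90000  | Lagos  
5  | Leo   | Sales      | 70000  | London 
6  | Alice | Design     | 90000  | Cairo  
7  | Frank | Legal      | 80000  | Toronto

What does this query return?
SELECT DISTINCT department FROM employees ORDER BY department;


All 'department' values (row order): Legal, Marketing, HR, Design, Sales, Design, Legal
Removing duplicates leaves 5 unique value(s).

5 values:
Design
HR
Legal
Marketing
Sales


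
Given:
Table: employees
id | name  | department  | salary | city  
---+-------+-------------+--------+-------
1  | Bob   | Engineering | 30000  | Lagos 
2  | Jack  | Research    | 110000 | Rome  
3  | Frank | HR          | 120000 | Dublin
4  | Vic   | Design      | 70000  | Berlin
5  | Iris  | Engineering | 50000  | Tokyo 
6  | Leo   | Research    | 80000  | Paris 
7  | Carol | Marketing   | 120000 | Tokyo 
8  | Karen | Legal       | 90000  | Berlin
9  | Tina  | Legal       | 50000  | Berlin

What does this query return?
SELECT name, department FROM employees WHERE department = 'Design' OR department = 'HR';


Filtering: department = 'Design' OR 'HR'
Matching: 2 rows

2 rows:
Frank, HR
Vic, Design


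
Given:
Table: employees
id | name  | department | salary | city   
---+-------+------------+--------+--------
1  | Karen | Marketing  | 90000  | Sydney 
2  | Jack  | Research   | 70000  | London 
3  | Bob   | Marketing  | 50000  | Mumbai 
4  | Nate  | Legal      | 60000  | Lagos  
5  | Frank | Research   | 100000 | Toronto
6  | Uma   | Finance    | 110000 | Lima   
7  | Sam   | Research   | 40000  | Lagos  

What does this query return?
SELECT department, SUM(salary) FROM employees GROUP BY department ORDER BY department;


Summing salary within each department:
  Finance: 110000 = 110000
  Legal: 60000 = 60000
  Marketing: 90000 + 50000 = 140000
  Research: 70000 + 100000 + 40000 = 210000


4 groups:
Finance, 110000
Legal, 60000
Marketing, 140000
Research, 210000


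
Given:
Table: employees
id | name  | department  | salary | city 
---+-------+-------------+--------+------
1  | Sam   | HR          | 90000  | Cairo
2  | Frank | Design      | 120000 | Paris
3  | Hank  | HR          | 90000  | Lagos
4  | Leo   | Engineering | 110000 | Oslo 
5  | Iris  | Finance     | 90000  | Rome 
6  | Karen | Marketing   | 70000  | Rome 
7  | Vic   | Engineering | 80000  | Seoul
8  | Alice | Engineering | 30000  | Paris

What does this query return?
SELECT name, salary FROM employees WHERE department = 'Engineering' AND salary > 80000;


Filtering: department = 'Engineering' AND salary > 80000
Matching: 1 rows

1 rows:
Leo, 110000


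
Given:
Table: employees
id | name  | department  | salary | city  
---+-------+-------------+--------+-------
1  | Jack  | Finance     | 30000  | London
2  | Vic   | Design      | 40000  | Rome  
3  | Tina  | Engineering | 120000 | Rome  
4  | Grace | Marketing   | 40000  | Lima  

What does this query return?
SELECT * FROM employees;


SELECT * returns all 4 rows with all columns

4 rows:
1, Jack, Finance, 30000, London
2, Vic, Design, 40000, Rome
3, Tina, Engineering, 120000, Rome
4, Grace, Marketing, 40000, Lima


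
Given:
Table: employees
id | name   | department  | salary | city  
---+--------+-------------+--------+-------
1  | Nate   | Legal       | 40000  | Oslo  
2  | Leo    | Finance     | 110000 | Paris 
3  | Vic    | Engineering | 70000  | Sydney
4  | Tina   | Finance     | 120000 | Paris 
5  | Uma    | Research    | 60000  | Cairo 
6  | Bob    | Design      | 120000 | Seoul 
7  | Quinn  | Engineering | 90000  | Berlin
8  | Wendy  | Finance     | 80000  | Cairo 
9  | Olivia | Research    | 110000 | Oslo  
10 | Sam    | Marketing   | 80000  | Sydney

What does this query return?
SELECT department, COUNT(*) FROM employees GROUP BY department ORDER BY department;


Assigning each row to its department group:
  Nate -> Legal
  Leo -> Finance
  Vic -> Engineering
  Tina -> Finance
  Uma -> Research
  Bob -> Design
  Quinn -> Engineering
  Wendy -> Finance
  Olivia -> Research
  Sam -> Marketing


6 groups:
Design, 1
Engineering, 2
Finance, 3
Legal, 1
Marketing, 1
Research, 2


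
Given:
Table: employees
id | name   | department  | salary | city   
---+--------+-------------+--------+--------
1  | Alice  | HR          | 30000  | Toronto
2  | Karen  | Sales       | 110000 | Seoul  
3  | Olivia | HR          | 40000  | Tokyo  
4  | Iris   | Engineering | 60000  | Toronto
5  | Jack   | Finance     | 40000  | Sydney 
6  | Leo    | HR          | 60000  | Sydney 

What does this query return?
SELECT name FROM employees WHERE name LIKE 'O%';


LIKE 'O%' matches names starting with 'O'
Matching: 1

1 rows:
Olivia


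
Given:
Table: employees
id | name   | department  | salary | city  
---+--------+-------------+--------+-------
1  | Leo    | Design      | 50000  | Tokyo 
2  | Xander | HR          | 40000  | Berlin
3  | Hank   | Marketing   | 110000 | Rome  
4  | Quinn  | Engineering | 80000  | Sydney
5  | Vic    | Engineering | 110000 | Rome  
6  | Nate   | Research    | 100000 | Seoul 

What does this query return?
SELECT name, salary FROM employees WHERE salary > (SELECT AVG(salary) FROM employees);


Subquery: AVG(salary) = 81666.67
Filtering: salary > 81666.67
  Hank (110000) -> MATCH
  Vic (110000) -> MATCH
  Nate (100000) -> MATCH


3 rows:
Hank, 110000
Vic, 110000
Nate, 100000


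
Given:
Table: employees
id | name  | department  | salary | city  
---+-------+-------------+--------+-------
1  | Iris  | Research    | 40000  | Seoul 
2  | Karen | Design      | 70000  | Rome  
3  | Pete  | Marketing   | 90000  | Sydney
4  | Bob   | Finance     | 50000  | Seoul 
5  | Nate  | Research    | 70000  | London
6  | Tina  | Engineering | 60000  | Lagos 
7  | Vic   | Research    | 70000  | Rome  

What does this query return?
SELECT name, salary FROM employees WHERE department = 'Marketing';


Filtering: department = 'Marketing'
Matching rows: 1

1 rows:
Pete, 90000


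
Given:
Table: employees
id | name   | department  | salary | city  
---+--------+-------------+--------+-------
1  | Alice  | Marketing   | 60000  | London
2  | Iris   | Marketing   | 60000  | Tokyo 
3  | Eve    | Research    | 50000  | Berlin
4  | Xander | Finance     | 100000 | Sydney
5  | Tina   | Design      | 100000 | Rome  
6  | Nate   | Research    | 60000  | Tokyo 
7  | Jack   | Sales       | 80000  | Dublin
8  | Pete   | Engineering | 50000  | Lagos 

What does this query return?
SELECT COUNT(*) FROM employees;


COUNT(*) counts all rows

8


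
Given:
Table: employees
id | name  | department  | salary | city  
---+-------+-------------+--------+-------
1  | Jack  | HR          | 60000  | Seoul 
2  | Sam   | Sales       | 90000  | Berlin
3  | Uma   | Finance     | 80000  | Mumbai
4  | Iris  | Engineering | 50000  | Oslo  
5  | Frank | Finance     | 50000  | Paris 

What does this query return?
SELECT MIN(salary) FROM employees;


Salaries: 60000, 90000, 80000, 50000, 50000
MIN = 50000

50000


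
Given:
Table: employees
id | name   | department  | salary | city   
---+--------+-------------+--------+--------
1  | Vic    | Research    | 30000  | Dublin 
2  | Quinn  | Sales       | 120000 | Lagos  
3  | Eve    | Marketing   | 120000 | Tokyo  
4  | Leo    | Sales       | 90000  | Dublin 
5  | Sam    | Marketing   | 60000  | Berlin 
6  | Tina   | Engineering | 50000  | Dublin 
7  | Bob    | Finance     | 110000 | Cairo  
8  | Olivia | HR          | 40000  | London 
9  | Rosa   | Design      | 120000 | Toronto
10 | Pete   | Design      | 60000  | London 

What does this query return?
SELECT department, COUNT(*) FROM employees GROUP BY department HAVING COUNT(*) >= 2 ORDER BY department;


Groups with count >= 2:
  Design: 2 -> PASS
  Marketing: 2 -> PASS
  Sales: 2 -> PASS
  Engineering: 1 -> filtered out
  Finance: 1 -> filtered out
  HR: 1 -> filtered out
  Research: 1 -> filtered out


3 groups:
Design, 2
Marketing, 2
Sales, 2


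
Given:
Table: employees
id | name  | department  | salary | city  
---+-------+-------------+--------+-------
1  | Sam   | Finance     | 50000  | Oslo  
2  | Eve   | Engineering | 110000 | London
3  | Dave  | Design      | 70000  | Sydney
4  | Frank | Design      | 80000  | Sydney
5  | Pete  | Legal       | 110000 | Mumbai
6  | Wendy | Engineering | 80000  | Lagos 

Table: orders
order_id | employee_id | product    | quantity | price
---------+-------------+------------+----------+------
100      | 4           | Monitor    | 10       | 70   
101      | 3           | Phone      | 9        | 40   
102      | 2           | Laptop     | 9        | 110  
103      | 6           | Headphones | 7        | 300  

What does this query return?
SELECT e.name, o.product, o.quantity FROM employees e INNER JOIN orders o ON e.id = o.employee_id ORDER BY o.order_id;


Joining employees.id = orders.employee_id:
  employee Frank (id=4) -> order Monitor
  employee Dave (id=3) -> order Phone
  employee Eve (id=2) -> order Laptop
  employee Wendy (id=6) -> order Headphones


4 rows:
Frank, Monitor, 10
Dave, Phone, 9
Eve, Laptop, 9
Wendy, Headphones, 7


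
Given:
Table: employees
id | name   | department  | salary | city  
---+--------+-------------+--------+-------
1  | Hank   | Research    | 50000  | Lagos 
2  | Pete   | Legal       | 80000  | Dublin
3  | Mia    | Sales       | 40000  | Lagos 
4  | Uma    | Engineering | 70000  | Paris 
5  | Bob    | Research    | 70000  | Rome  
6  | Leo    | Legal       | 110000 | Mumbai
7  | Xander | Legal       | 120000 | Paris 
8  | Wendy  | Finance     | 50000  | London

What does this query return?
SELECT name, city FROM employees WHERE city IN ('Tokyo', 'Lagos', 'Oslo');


Filtering: city IN ('Tokyo', 'Lagos', 'Oslo')
Matching: 2 rows

2 rows:
Hank, Lagos
Mia, Lagos


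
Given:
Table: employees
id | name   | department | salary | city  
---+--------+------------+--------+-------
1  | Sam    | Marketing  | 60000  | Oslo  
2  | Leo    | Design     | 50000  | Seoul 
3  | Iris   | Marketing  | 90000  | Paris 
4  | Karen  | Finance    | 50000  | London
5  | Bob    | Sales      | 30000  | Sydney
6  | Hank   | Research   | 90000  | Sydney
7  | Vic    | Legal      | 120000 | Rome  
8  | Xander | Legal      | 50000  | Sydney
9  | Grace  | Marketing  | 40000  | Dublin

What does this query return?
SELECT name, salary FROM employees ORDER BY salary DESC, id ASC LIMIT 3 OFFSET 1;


Sort by salary DESC (id ASC tiebreak), then skip 1 and take 3
Rows 2 through 4

3 rows:
Iris, 90000
Hank, 90000
Sam, 60000


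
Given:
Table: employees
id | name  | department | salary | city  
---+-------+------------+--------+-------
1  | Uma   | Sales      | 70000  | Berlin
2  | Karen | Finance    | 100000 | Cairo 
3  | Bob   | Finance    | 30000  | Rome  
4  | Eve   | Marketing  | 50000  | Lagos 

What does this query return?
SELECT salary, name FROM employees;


Projecting columns: salary, name

4 rows:
70000, Uma
100000, Karen
30000, Bob
50000, Eve


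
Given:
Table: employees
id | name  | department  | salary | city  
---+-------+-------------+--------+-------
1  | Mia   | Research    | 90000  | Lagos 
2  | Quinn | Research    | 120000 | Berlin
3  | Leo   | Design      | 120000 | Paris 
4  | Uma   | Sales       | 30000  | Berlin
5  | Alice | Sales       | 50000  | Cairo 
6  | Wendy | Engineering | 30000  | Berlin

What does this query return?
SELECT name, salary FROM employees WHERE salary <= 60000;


Filtering: salary <= 60000
Matching: 3 rows

3 rows:
Uma, 30000
Alice, 50000
Wendy, 30000


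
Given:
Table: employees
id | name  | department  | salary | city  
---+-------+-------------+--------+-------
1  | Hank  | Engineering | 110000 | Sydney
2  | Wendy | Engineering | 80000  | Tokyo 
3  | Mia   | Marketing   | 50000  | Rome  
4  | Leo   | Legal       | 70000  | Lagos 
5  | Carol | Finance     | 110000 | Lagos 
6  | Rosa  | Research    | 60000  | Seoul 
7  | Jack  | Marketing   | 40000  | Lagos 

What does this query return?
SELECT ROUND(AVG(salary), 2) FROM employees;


SUM(salary) = 520000
COUNT = 7
ROUND(AVG, 2) = ROUND(520000 / 7, 2) = 74285.71

74285.71


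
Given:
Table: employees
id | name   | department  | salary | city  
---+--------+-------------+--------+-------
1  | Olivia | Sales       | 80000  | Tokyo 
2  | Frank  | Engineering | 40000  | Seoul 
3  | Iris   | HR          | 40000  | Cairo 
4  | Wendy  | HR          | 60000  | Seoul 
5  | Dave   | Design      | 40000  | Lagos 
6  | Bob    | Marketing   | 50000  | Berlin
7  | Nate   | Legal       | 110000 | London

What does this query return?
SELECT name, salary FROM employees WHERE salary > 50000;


Filtering: salary > 50000
Matching: 3 rows

3 rows:
Olivia, 80000
Wendy, 60000
Nate, 110000


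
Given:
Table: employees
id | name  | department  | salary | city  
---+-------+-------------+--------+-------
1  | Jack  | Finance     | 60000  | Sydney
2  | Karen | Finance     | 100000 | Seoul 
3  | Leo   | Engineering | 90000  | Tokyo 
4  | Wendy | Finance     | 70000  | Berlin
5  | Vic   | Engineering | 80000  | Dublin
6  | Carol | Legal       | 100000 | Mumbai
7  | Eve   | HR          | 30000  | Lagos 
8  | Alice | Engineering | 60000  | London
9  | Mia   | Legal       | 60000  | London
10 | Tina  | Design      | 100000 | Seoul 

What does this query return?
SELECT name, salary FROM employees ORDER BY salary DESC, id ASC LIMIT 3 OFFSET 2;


Sort by salary DESC (id ASC tiebreak), then skip 2 and take 3
Rows 3 through 5

3 rows:
Tina, 100000
Leo, 90000
Vic, 80000


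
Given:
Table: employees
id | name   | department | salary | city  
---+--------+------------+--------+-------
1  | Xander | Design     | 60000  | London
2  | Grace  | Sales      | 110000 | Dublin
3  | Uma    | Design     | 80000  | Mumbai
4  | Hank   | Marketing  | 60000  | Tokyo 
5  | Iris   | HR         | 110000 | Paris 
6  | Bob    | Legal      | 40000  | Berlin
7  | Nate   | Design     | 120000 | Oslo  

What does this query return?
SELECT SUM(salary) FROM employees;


SUM(salary) = 60000 + 110000 + 80000 + 60000 + 110000 + 40000 + 120000 = 580000

580000


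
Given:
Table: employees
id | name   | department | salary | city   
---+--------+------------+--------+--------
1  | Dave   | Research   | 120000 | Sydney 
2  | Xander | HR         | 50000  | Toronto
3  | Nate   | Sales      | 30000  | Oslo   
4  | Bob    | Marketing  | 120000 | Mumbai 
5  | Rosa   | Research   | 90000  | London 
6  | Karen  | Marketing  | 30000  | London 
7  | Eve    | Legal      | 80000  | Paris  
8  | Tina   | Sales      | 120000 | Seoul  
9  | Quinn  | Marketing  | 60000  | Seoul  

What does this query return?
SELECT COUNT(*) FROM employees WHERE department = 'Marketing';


Counting rows where department = 'Marketing'
  Bob -> MATCH
  Karen -> MATCH
  Quinn -> MATCH


3


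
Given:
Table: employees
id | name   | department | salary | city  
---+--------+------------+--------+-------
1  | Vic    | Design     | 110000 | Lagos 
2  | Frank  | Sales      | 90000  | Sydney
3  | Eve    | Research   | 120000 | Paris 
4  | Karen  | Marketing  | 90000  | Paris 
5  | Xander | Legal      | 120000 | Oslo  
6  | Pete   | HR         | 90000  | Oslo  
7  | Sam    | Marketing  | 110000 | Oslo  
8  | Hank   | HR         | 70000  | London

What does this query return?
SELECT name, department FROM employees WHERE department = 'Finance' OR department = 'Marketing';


Filtering: department = 'Finance' OR 'Marketing'
Matching: 2 rows

2 rows:
Karen, Marketing
Sam, Marketing


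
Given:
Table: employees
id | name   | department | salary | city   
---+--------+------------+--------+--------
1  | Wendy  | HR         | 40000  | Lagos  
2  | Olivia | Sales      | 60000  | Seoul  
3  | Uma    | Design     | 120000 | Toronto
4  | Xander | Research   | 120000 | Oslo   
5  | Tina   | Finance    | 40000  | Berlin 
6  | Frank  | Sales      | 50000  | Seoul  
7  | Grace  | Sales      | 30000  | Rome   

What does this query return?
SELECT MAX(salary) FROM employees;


Salaries: 40000, 60000, 120000, 120000, 40000, 50000, 30000
MAX = 120000

120000


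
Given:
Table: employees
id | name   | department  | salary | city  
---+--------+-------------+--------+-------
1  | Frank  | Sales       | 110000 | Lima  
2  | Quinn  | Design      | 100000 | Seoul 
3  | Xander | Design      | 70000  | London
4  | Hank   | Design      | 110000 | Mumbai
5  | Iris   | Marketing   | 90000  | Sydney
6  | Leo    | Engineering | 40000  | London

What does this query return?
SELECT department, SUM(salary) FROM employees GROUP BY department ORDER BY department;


Summing salary within each department:
  Design: 100000 + 70000 + 110000 = 280000
  Engineering: 40000 = 40000
  Marketing: 90000 = 90000
  Sales: 110000 = 110000


4 groups:
Design, 280000
Engineering, 40000
Marketing, 90000
Sales, 110000


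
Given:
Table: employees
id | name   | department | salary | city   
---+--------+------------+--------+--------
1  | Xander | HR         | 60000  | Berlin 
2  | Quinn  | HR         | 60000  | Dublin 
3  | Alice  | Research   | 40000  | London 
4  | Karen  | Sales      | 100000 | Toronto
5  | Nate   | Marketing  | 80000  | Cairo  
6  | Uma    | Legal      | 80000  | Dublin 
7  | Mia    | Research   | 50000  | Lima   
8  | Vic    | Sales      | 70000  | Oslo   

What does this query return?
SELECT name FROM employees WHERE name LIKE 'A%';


LIKE 'A%' matches names starting with 'A'
Matching: 1

1 rows:
Alice


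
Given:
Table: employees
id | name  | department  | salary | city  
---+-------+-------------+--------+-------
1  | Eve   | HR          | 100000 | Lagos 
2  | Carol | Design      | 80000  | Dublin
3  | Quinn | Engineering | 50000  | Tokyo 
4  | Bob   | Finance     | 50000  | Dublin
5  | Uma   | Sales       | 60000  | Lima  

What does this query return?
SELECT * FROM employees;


SELECT * returns all 5 rows with all columns

5 rows:
1, Eve, HR, 100000, Lagos
2, Carol, Design, 80000, Dublin
3, Quinn, Engineering, 50000, Tokyo
4, Bob, Finance, 50000, Dublin
5, Uma, Sales, 60000, Lima


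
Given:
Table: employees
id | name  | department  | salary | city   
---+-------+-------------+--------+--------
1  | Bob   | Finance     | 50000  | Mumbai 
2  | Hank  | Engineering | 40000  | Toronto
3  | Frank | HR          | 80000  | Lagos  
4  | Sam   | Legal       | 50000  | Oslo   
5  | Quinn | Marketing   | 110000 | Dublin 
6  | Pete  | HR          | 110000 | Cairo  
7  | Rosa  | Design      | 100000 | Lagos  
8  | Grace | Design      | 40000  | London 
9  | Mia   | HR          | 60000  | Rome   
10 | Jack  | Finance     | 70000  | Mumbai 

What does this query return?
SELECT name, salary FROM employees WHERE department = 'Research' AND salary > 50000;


Filtering: department = 'Research' AND salary > 50000
Matching: 0 rows

Empty result set (0 rows)


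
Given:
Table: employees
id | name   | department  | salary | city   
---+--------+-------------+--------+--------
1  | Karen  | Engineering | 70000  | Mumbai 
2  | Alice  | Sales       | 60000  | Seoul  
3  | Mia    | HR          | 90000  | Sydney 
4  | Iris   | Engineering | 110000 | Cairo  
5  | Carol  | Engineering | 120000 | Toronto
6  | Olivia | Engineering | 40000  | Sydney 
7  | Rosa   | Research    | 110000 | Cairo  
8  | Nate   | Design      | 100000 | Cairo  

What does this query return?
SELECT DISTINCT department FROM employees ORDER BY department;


All 'department' values (row order): Engineering, Sales, HR, Engineering, Engineering, Engineering, Research, Design
Removing duplicates leaves 5 unique value(s).

5 values:
Design
Engineering
HR
Research
Sales


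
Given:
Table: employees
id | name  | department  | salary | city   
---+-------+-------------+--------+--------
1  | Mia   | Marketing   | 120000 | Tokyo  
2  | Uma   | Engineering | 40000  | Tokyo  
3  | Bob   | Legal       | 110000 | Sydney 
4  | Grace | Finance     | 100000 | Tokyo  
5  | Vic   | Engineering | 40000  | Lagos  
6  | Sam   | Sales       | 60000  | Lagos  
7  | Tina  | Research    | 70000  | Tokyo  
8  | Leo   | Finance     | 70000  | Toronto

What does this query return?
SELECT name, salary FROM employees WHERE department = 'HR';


Filtering: department = 'HR'
Matching rows: 0

Empty result set (0 rows)


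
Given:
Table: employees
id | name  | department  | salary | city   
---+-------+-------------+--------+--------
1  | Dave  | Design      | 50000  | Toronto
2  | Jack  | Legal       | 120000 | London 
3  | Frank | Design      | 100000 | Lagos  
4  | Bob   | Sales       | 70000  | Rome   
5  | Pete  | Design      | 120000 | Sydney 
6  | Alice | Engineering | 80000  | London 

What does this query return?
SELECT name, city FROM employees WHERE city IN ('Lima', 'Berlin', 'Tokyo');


Filtering: city IN ('Lima', 'Berlin', 'Tokyo')
Matching: 0 rows

Empty result set (0 rows)


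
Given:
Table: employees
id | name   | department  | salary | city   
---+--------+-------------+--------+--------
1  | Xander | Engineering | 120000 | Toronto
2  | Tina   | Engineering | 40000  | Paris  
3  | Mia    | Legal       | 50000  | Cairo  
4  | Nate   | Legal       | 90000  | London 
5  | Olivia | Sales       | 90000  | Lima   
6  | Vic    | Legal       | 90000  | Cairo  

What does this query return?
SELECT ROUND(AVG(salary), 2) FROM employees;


SUM(salary) = 480000
COUNT = 6
ROUND(AVG, 2) = ROUND(480000 / 6, 2) = 80000.0

80000.0


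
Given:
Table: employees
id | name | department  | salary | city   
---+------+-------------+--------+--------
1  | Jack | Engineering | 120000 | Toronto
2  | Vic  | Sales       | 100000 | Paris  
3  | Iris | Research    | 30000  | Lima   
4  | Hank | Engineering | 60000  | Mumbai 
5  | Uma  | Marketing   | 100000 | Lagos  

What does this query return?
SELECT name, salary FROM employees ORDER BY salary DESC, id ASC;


Sorting by salary DESC, then id ASC for ties

5 rows:
Jack, 120000
Vic, 100000
Uma, 100000
Hank, 60000
Iris, 30000


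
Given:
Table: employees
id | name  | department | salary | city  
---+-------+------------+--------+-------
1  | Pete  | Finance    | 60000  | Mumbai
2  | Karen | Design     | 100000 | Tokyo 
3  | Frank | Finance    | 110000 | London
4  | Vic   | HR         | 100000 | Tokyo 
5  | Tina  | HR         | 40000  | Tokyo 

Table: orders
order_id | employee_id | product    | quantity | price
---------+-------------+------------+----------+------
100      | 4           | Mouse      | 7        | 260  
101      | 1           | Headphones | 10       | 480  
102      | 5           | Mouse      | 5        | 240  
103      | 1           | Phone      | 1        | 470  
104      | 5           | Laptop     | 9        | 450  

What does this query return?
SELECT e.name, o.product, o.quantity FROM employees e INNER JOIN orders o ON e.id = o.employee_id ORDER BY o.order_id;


Joining employees.id = orders.employee_id:
  employee Vic (id=4) -> order Mouse
  employee Pete (id=1) -> order Headphones
  employee Tina (id=5) -> order Mouse
  employee Pete (id=1) -> order Phone
  employee Tina (id=5) -> order Laptop


5 rows:
Vic, Mouse, 7
Pete, Headphones, 10
Tina, Mouse, 5
Pete, Phone, 1
Tina, Laptop, 9


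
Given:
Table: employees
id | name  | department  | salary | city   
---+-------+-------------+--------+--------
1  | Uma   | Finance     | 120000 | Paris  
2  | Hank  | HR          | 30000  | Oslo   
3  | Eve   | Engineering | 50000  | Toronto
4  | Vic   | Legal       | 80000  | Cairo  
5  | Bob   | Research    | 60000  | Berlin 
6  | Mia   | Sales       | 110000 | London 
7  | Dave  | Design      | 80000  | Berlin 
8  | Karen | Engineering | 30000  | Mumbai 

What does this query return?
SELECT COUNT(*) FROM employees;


COUNT(*) counts all rows

8


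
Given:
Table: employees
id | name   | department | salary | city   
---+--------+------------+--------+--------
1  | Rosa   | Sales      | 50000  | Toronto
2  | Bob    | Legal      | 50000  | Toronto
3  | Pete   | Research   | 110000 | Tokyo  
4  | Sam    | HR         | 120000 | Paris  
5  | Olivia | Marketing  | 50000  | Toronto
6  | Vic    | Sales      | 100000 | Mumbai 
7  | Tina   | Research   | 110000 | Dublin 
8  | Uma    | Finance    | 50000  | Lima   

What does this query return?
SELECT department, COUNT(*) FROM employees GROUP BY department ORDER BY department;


Assigning each row to its department group:
  Rosa -> Sales
  Bob -> Legal
  Pete -> Research
  Sam -> HR
  Olivia -> Marketing
  Vic -> Sales
  Tina -> Research
  Uma -> Finance


6 groups:
Finance, 1
HR, 1
Legal, 1
Marketing, 1
Research, 2
Sales, 2


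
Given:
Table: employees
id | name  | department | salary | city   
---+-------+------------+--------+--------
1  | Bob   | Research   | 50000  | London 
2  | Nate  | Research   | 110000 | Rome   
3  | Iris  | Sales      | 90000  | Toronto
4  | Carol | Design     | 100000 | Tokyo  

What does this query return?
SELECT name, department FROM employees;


Projecting columns: name, department

4 rows:
Bob, Research
Nate, Research
Iris, Sales
Carol, Design


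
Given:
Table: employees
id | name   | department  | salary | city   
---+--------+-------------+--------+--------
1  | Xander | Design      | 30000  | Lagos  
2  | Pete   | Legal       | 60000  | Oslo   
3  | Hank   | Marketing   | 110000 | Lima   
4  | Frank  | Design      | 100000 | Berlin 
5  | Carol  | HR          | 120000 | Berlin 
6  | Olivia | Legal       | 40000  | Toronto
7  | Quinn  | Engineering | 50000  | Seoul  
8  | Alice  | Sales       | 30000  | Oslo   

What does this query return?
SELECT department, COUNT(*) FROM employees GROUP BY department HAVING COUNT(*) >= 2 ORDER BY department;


Groups with count >= 2:
  Design: 2 -> PASS
  Legal: 2 -> PASS
  Engineering: 1 -> filtered out
  HR: 1 -> filtered out
  Marketing: 1 -> filtered out
  Sales: 1 -> filtered out


2 groups:
Design, 2
Legal, 2


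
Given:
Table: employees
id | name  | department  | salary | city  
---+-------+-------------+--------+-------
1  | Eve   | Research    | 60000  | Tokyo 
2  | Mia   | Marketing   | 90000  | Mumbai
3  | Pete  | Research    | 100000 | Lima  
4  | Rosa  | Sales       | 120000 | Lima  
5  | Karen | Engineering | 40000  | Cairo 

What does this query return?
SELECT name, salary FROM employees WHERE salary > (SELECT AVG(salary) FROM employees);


Subquery: AVG(salary) = 82000.0
Filtering: salary > 82000.0
  Mia (90000) -> MATCH
  Pete (100000) -> MATCH
  Rosa (120000) -> MATCH


3 rows:
Mia, 90000
Pete, 100000
Rosa, 120000


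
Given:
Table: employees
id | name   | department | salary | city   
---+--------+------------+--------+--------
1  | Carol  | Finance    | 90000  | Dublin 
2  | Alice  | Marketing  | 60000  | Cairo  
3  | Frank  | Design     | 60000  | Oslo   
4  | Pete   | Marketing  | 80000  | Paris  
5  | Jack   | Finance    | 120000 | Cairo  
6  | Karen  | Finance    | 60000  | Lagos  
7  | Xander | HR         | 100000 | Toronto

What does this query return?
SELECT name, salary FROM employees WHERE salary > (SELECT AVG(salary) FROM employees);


Subquery: AVG(salary) = 81428.57
Filtering: salary > 81428.57
  Carol (90000) -> MATCH
  Jack (120000) -> MATCH
  Xander (100000) -> MATCH


3 rows:
Carol, 90000
Jack, 120000
Xander, 100000


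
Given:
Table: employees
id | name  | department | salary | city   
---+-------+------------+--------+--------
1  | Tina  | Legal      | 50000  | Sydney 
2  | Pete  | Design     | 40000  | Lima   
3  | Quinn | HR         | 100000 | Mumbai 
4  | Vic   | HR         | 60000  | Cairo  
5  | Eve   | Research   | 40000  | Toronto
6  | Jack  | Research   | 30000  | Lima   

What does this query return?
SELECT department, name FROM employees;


Projecting columns: department, name

6 rows:
Legal, Tina
Design, Pete
HR, Quinn
HR, Vic
Research, Eve
Research, Jack


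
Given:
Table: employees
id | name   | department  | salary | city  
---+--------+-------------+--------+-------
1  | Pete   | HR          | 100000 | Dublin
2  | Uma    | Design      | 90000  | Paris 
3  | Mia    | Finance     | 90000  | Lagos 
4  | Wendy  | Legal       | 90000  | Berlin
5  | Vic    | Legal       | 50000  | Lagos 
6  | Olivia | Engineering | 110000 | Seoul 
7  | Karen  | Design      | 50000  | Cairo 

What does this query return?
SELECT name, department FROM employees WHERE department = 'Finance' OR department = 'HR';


Filtering: department = 'Finance' OR 'HR'
Matching: 2 rows

2 rows:
Pete, HR
Mia, Finance


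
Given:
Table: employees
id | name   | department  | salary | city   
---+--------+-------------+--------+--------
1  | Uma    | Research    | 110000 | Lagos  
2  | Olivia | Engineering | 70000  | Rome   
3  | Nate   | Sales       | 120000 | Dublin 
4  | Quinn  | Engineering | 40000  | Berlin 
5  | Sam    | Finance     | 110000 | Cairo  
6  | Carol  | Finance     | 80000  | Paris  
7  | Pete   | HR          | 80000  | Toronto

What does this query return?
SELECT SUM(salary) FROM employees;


SUM(salary) = 110000 + 70000 + 120000 + 40000 + 110000 + 80000 + 80000 = 610000

610000


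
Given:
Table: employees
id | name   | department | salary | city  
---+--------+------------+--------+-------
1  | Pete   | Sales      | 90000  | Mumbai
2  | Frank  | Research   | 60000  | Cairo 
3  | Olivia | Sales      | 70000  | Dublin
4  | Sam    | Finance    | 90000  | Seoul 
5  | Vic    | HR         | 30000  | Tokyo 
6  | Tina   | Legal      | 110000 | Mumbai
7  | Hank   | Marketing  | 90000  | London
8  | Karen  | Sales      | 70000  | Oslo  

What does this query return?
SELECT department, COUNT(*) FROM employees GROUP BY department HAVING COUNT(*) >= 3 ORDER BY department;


Groups with count >= 3:
  Sales: 3 -> PASS
  Finance: 1 -> filtered out
  HR: 1 -> filtered out
  Legal: 1 -> filtered out
  Marketing: 1 -> filtered out
  Research: 1 -> filtered out


1 groups:
Sales, 3


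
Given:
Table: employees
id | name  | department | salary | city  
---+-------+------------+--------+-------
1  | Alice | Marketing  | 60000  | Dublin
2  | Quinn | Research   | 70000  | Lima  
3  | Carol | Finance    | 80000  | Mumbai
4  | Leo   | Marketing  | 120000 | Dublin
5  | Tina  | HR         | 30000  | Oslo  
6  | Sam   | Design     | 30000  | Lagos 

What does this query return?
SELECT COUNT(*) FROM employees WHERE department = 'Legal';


Counting rows where department = 'Legal'


0


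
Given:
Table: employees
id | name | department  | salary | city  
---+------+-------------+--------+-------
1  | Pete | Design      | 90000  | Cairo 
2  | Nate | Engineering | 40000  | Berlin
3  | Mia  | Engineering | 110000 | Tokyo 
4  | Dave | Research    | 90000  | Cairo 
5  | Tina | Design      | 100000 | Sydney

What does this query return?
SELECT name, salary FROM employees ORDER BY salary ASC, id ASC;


Sorting by salary ASC, then id ASC for ties

5 rows:
Nate, 40000
Pete, 90000
Dave, 90000
Tina, 100000
Mia, 110000


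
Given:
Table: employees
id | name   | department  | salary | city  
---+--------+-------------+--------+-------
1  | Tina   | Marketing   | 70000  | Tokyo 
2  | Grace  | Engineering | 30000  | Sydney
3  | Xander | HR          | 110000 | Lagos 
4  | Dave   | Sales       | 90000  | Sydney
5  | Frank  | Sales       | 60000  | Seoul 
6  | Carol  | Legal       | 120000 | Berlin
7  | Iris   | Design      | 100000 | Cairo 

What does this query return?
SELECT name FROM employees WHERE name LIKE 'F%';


LIKE 'F%' matches names starting with 'F'
Matching: 1

1 rows:
Frank


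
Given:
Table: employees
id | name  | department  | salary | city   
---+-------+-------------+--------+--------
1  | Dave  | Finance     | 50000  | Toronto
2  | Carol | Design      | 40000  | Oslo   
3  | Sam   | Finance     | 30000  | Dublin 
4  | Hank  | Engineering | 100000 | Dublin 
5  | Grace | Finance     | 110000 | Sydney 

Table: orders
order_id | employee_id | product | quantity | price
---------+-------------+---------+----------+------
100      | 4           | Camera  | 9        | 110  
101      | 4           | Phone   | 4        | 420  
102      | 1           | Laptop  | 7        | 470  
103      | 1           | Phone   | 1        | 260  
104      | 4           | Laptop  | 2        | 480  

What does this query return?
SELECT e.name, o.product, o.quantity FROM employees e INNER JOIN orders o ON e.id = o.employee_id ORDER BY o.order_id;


Joining employees.id = orders.employee_id:
  employee Hank (id=4) -> order Camera
  employee Hank (id=4) -> order Phone
  employee Dave (id=1) -> order Laptop
  employee Dave (id=1) -> order Phone
  employee Hank (id=4) -> order Laptop


5 rows:
Hank, Camera, 9
Hank, Phone, 4
Dave, Laptop, 7
Dave, Phone, 1
Hank, Laptop, 2


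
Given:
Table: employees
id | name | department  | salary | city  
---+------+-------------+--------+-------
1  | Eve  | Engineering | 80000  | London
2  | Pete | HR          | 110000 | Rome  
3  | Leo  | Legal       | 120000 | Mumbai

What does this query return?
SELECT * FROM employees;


SELECT * returns all 3 rows with all columns

3 rows:
1, Eve, Engineering, 80000, London
2, Pete, HR, 110000, Rome
3, Leo, Legal, 120000, Mumbai


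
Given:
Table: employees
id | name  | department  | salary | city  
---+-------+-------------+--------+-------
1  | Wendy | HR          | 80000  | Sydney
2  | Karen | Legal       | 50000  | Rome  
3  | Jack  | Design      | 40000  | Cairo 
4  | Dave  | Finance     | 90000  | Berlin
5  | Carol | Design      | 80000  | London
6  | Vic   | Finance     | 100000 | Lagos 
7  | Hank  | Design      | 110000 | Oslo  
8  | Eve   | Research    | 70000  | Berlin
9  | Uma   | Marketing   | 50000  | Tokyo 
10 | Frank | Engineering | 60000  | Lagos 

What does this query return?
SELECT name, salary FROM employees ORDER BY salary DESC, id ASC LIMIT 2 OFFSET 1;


Sort by salary DESC (id ASC tiebreak), then skip 1 and take 2
Rows 2 through 3

2 rows:
Vic, 100000
Dave, 90000


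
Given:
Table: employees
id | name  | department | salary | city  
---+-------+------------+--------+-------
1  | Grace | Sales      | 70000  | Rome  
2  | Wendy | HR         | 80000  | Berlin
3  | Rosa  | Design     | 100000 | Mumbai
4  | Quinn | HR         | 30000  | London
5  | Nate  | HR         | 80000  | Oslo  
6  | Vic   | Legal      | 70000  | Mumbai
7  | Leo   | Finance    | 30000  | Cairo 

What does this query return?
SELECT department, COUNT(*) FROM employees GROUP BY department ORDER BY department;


Assigning each row to its department group:
  Grace -> Sales
  Wendy -> HR
  Rosa -> Design
  Quinn -> HR
  Nate -> HR
  Vic -> Legal
  Leo -> Finance


5 groups:
Design, 1
Finance, 1
HR, 3
Legal, 1
Sales, 1
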